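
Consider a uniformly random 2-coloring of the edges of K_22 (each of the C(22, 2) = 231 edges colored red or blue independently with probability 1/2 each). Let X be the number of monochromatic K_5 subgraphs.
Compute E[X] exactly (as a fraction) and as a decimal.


Let X = Σ_S X_S over the C(22, 5) = 26334 subsets S of size 5, where X_S = 1 if the K_5 on S is monochromatic.
For a fixed S, the K_5 on S has C(5, 2) = 10 edges. P[all 10 edges red] = (1/2)^10, and likewise for blue, so P[monochromatic] = 2·(1/2)^10 = 2^{1 − 10} = 1/512.
By linearity of expectation: E[X] = C(22, 5) · 2^{1 − 10} = 26334 · 1/512 = 13167/256.
Numerically: E[X] ≈ 51.4336.

E[X] = C(22,5)·2^(1−C(5,2)) = 13167/256 ≈ 51.4336.


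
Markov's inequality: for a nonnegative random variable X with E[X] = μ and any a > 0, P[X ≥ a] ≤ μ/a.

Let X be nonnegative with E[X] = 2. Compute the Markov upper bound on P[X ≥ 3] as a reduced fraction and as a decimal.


μ = E[X] = 2, a = 3.
Markov: P[X ≥ 3] ≤ μ/a = (2)/3 = 2/3.
Numerically: ≈ 0.667.
(Since a = 3 > μ = 2.000, the bound 2/3 is < 1 and informative.)

P[X ≥ 3] ≤ 2/3 ≈ 0.667.


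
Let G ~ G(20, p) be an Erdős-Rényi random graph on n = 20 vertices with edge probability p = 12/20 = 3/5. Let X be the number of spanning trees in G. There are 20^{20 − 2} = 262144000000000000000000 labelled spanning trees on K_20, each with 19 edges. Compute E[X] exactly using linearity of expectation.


K_20 has 20^{20 − 2} = 262144000000000000000000 labelled spanning trees.
For each such spanning tree H, let X_H = 1 if all 19 edges of H are present in G. Then P[X_H = 1] = p^{19} = (3/5)^{19} = 1162261467/19073486328125.
By linearity of expectation: E[X] = Σ_H E[X_H] = 262144000000000000000000 · p^{19} = 262144000000000000000000 · 1162261467/19073486328125 = 79869999842655731712/5.
Numerically: E[X] ≈ 1.5974e+19.

E[X] = 262144000000000000000000 · (3/5)^{19} = 79869999842655731712/5 ≈ 1.5974e+19.


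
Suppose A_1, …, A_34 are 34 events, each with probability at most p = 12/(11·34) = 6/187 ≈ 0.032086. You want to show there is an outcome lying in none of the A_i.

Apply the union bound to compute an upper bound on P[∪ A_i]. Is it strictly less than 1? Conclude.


Union bound: P[∪_{i=1}^{34} A_i] ≤ Σ_i P[A_i] ≤ 34·p = 34·(6/187) = 12/11.
Numerically: 12/11 ≈ 1.090909.
Is 12/11 < 1? NO.
Since the bound 12/11 is ≥ 1, the union bound is uninformative here; it does NOT by itself certify existence.

34·p = 12/11 ≈ 1.090909; existence NOT certified by the union bound.


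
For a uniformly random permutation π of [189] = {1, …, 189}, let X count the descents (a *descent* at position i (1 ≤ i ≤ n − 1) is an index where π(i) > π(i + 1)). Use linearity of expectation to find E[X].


Write X = Σ X_I over i = 1, …, 188, with X_I the indicator of one descent.
There are 188 indicators.
For each fixed i, the pair (π(i), π(i+1)) is a uniformly random ordered pair of distinct values from {1, …, 189}; by symmetry P[π(i) > π(i+1)] = 1/2.
By linearity: E[X] = 188 · (1/2) = (189 − 1) · (1/2) = 94 ≈ 94.000.

E[X] = 94 = 94.000.


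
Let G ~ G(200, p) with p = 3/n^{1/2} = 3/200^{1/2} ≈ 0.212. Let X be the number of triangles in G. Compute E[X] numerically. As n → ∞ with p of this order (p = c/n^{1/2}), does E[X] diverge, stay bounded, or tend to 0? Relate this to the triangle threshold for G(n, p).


Number of potential triangles: C(200, 3) = 1313400.
Each occurs with probability p³ ≈ (0.212)³ ≈ 9.54594e-03.
By linearity: E[X] = C(200, 3)·p³ ≈ 1313400 · 9.54594e-03 ≈ 12537.640.
Since α = 1/2 < 1, p = c/n^{1/2} ≫ 1/n is above the triangle threshold p ~ 1/n. Asymptotically E[X] ~ (c³/6)·n^{3(1−α)} = (3³/6)·n^{1.5} → ∞; triangles are abundant w.h.p.

E[X] ≈ 12537.640; in regime p = Θ(1/n^{1/2}) E[X] diverges (above the triangle threshold p ~ 1/n).


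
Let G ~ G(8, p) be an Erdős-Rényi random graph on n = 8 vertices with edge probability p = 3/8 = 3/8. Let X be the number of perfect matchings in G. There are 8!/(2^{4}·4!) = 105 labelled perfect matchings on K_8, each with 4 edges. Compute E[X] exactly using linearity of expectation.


K_8 has 8!/(2^{4}·4!) = 105 labelled perfect matchings.
For each such perfect matching H, let X_H = 1 if all 4 edges of H are present in G. Then P[X_H = 1] = p^{4} = (3/8)^{4} = 81/4096.
By linearity of expectation: E[X] = Σ_H E[X_H] = 105 · p^{4} = 105 · 81/4096 = 8505/4096.
Numerically: E[X] ≈ 2.076.

E[X] = 105 · (3/8)^{4} = 8505/4096 ≈ 2.076.


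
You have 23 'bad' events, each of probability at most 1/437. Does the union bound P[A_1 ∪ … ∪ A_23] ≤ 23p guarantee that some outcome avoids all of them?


Union bound: P[∪_{i=1}^{23} A_i] ≤ Σ_i P[A_i] ≤ 23·p = 23·(1/437) = 1/19.
Numerically: 1/19 ≈ 0.052632.
Is 1/19 < 1? YES.
Since P[∪ A_i] ≤ 1/19 < 1, the complement has P[∩ A_i^c] ≥ 1 − 1/19 = 18/19 > 0, so some outcome avoids every A_i.

23·p = 1/19 ≈ 0.052632; existence CERTIFIED by the union bound.


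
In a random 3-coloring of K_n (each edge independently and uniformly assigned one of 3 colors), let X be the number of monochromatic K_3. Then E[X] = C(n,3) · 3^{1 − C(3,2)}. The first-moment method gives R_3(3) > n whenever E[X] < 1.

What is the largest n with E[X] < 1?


We need C(n, 3) · 3^{1 − 3} < 1, i.e. C(n, 3) < 3^{3 − 1} = 9.
Check values of n near the boundary:
  n = 3: C(3, 3) = 1; 1 < 9? YES
  n = 4: C(4, 3) = 4; 4 < 9? YES
  n = 5: C(5, 3) = 10; 10 < 9? NO
  n = 6: C(6, 3) = 20; 20 < 9? NO
  n = 7: C(7, 3) = 35; 35 < 9? NO
The largest n with C(n, 3) < 9 is n = 4 (where E[X] = 4/9 ≈ 0.44444). Hence R_3(3) > 4, i.e. R_3(3) ≥ 5.

Largest n = 4; hence R_3(3) > 4.


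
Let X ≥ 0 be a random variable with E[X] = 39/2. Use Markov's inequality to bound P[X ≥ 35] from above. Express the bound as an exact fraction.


μ = E[X] = 39/2, a = 35.
Markov: P[X ≥ 35] ≤ μ/a = (39/2)/35 = 39/70.
Numerically: ≈ 0.5571.
(Since a = 35 > μ = 19.5000, the bound 39/70 is < 1 and informative.)

P[X ≥ 35] ≤ 39/70 ≈ 0.5571.


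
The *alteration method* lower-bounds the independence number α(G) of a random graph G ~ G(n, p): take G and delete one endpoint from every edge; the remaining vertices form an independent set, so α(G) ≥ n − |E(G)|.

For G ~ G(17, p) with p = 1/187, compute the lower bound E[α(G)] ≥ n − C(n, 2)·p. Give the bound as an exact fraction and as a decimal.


E[|E(G)|] = C(17, 2)·p = 136 · (1/187) = 8/11.
E[α(G)] ≥ n − E[|E(G)|] = 17 − 8/11 = 179/11.
Numerically: ≈ 16.27273.
(This is only a lower bound; the true E[α(G)] may be larger.)

E[α(G)] ≥ 179/11 ≈ 16.27273.


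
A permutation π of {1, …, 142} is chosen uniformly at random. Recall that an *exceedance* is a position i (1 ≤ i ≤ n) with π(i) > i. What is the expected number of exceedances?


Write X = Σ_{i=1}^{142} X_i, where X_i = 1_{π(i) > i}.
For each fixed i, π(i) is uniform over {1, …, 142} (marginal of a uniform permutation), so P[π(i) > i] = (n − i)/n. Summing: Σ_{i=1}^{142} (n − i)/n = (0 + 1 + … + 141)/142 = 142(142 − 1)/(2·142) = (142 − 1)/2.
Hence E[X] = Σ_{i=1}^{142} (142 − i)/142 = 141/2 ≈ 70.500000.

E[X] = 141/2 = 70.500000.


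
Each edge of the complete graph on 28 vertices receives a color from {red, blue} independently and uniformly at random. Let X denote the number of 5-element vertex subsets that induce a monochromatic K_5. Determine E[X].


Let X = Σ_S X_S over the C(28, 5) = 98280 subsets S of size 5, where X_S = 1 if the K_5 on S is monochromatic.
For a fixed S, the K_5 on S has C(5, 2) = 10 edges. P[all 10 edges red] = (1/2)^10, and likewise for blue, so P[monochromatic] = 2·(1/2)^10 = 2^{1 − 10} = 1/512.
By linearity of expectation: E[X] = C(28, 5) · 2^{1 − 10} = 98280 · 1/512 = 12285/64.
Numerically: E[X] ≈ 191.9531.

E[X] = C(28,5)·2^(1−C(5,2)) = 12285/64 ≈ 191.9531.


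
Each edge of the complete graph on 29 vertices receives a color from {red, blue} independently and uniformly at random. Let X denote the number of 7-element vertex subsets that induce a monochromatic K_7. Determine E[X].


Let X = Σ_S X_S over the C(29, 7) = 1560780 subsets S of size 7, where X_S = 1 if the K_7 on S is monochromatic.
For a fixed S, the K_7 on S has C(7, 2) = 21 edges. P[all 21 edges red] = (1/2)^21, and likewise for blue, so P[monochromatic] = 2·(1/2)^21 = 2^{1 − 21} = 1/1048576.
Summing: E[X] = C(29, 7) · 2^{1 − 21} = 1560780 · 1/1048576 = 390195/262144.
Numerically: E[X] ≈ 1.48848.

E[X] = C(29,7)·2^(1−C(7,2)) = 390195/262144 ≈ 1.48848.


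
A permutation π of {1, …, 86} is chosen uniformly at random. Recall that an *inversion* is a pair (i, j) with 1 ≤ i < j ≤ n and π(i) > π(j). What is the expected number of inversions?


Write X = Σ X_I over the C(86, 2) = 3655 pairs i < j, with X_I the indicator of one inversion.
There are 3655 indicators.
For each fixed pair i < j, the values π(i) and π(j) are two distinct elements of {1, …, 86} in uniformly random order; by symmetry P[π(i) > π(j)] = 1/2.
By linearity: E[X] = 3655 · (1/2) = C(86, 2) · (1/2) = 3655/2 = 3655/2 ≈ 1827.5000.

E[X] = 3655/2 = 1827.5000.


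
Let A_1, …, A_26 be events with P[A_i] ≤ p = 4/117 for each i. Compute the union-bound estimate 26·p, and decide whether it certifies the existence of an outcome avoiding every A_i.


Union bound: P[∪_{i=1}^{26} A_i] ≤ Σ_i P[A_i] ≤ 26·p = 26·(4/117) = 8/9.
Numerically: 8/9 ≈ 0.8888889.
Is 8/9 < 1? YES.
Since P[∪ A_i] ≤ 8/9 < 1, the complement has P[∩ A_i^c] ≥ 1 − 8/9 = 1/9 > 0, so some outcome avoids every A_i.

26·p = 8/9 ≈ 0.8888889; existence CERTIFIED by the union bound.


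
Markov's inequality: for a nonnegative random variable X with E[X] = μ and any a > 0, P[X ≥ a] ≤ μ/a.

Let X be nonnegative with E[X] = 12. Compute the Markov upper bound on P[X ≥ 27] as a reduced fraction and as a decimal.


μ = E[X] = 12, a = 27.
Markov: P[X ≥ 27] ≤ μ/a = (12)/27 = 4/9.
Numerically: ≈ 0.44444.
(Since a = 27 > μ = 12.00000, the bound 4/9 is < 1 and informative.)

P[X ≥ 27] ≤ 4/9 ≈ 0.44444.


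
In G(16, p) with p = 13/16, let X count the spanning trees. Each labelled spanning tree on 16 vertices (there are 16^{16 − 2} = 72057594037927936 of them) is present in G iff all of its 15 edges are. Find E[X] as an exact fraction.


K_16 has 16^{16 − 2} = 72057594037927936 labelled spanning trees.
For each such spanning tree H, let X_H = 1 if all 15 edges of H are present in G. Then P[X_H = 1] = p^{15} = (13/16)^{15} = 51185893014090757/1152921504606846976.
By linearity: E[X] = Σ_H E[X_H] = 72057594037927936 · p^{15} = 72057594037927936 · 51185893014090757/1152921504606846976 = 51185893014090757/16.
Numerically: E[X] ≈ 3.1991e+15.

E[X] = 72057594037927936 · (13/16)^{15} = 51185893014090757/16 ≈ 3.1991e+15.


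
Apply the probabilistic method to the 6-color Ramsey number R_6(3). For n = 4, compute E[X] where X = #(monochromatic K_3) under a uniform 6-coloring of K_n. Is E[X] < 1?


E[X] = C(4, 3) · 6^{1 − 3} = 4 · 6^{−2} = 4/36.
As a reduced fraction: E[X] = 1/9 ≈ 0.111.
Is E[X] < 1? YES.
Since E[X] < 1, there exists a 6-coloring of K_{4} with no monochromatic K_3; hence R_6(3) > 4.

E[X] = 1/9 ≈ 0.111; E[X] < 1, so R_6(3) > 4.


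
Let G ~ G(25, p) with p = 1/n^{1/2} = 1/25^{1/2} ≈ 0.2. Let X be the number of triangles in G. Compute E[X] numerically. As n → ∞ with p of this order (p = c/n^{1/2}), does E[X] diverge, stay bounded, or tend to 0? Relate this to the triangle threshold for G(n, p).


Number of potential triangles: C(25, 3) = 2300.
Each occurs with probability p³ ≈ (0.2)³ ≈ 8.00000e-03.
By linearity: E[X] = C(25, 3)·p³ ≈ 2300 · 8.00000e-03 ≈ 18.400.
Since α = 1/2 < 1, p = c/n^{1/2} ≫ 1/n is above the triangle threshold p ~ 1/n. Asymptotically E[X] ~ (c³/6)·n^{3(1−α)} = (1³/6)·n^{1.5} → ∞; triangles are abundant w.h.p.

E[X] ≈ 18.400; in regime p = Θ(1/n^{1/2}) E[X] diverges (above the triangle threshold p ~ 1/n).


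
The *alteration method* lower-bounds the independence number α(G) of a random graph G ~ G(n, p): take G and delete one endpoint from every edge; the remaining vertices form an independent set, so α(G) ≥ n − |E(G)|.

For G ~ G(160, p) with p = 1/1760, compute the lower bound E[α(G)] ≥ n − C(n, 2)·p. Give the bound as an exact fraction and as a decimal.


E[|E(G)|] = C(160, 2)·p = 12720 · (1/1760) = 159/22.
E[α(G)] ≥ n − E[|E(G)|] = 160 − 159/22 = 3361/22.
Numerically: ≈ 152.7727.
(This is only a lower bound; the true E[α(G)] may be larger.)

E[α(G)] ≥ 3361/22 ≈ 152.7727.


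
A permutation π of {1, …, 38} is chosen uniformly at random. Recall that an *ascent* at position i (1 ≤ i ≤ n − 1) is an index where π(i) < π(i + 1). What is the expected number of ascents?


Write X = Σ X_I over i = 1, …, 37, with X_I the indicator of one ascent.
There are 37 indicators.
For each fixed i, the pair (π(i), π(i+1)) is a uniformly random ordered pair of distinct values from {1, …, 38}; by symmetry P[π(i) < π(i+1)] = 1/2.
By linearity: E[X] = 37 · (1/2) = (38 − 1) · (1/2) = 37/2 ≈ 18.500000.

E[X] = 37/2 = 18.500000.


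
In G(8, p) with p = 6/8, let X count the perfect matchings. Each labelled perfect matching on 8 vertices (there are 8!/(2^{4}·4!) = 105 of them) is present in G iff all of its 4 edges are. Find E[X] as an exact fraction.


K_8 has 8!/(2^{4}·4!) = 105 labelled perfect matchings.
For each such perfect matching H, let X_H = 1 if all 4 edges of H are present in G. Then P[X_H = 1] = p^{4} = (3/4)^{4} = 81/256.
By linearity: E[X] = Σ_H E[X_H] = 105 · p^{4} = 105 · 81/256 = 8505/256.
Numerically: E[X] ≈ 33.223.

E[X] = 105 · (3/4)^{4} = 8505/256 ≈ 33.223.


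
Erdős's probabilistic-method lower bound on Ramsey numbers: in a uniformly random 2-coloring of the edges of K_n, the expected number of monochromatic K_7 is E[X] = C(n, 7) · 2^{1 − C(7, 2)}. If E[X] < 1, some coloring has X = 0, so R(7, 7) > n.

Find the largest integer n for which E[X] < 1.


We need C(n, 7) · 2^{1 − 21} < 1, i.e. C(n, 7) < 2^{21 − 1} = 1048576.
Check values of n near the boundary:
  n = 23: C(23, 7) = 245157; 245157 < 1048576? YES
  n = 24: C(24, 7) = 346104; 346104 < 1048576? YES
  n = 25: C(25, 7) = 480700; 480700 < 1048576? YES
  n = 26: C(26, 7) = 657800; 657800 < 1048576? YES
  n = 27: C(27, 7) = 888030; 888030 < 1048576? YES
  n = 28: C(28, 7) = 1184040; 1184040 < 1048576? NO
  n = 29: C(29, 7) = 1560780; 1560780 < 1048576? NO
The largest n with C(n, 7) < 1048576 is n = 27 (where E[X] = 444015/524288 ≈ 0.8469). Hence R(7, 7) > 27, i.e. R(7, 7) ≥ 28.

Largest n = 27; hence R(7, 7) > 27.


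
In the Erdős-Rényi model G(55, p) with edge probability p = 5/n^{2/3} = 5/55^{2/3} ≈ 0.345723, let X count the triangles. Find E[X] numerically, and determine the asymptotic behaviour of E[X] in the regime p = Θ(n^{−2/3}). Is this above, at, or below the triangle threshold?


Number of potential triangles: C(55, 3) = 26235.
Each occurs with probability p³ ≈ (0.345723)³ ≈ 4.13223140e-02.
By linearity: E[X] = C(55, 3)·p³ ≈ 26235 · 4.13223140e-02 ≈ 1084.090909.
Since α = 2/3 < 1, p = c/n^{2/3} ≫ 1/n is above the triangle threshold p ~ 1/n. Asymptotically E[X] ~ (c³/6)·n^{3(1−α)} = (5³/6)·n^{1} → ∞; triangles are abundant w.h.p.

E[X] ≈ 1084.090909; in regime p = Θ(1/n^{2/3}) E[X] diverges (above the triangle threshold p ~ 1/n).


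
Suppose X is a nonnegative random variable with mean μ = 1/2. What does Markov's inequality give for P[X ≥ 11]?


μ = E[X] = 1/2, a = 11.
Markov: P[X ≥ 11] ≤ μ/a = (1/2)/11 = 1/22.
Numerically: ≈ 0.0455.
(Since a = 11 > μ = 0.5000, the bound 1/22 is < 1 and informative.)

P[X ≥ 11] ≤ 1/22 ≈ 0.0455.


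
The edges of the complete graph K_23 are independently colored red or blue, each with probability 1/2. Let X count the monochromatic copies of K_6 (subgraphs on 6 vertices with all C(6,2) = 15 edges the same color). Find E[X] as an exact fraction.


Let X = Σ_S X_S over the C(23, 6) = 100947 subsets S of size 6, where X_S = 1 if the K_6 on S is monochromatic.
For a fixed S, the K_6 on S has C(6, 2) = 15 edges. P[all 15 edges red] = (1/2)^15, and likewise for blue, so P[monochromatic] = 2·(1/2)^15 = 2^{1 − 15} = 1/16384.
By linearity of expectation: E[X] = C(23, 6) · 2^{1 − 15} = 100947 · 1/16384 = 100947/16384.
Numerically: E[X] ≈ 6.16132.

E[X] = C(23,6)·2^(1−C(6,2)) = 100947/16384 ≈ 6.16132.


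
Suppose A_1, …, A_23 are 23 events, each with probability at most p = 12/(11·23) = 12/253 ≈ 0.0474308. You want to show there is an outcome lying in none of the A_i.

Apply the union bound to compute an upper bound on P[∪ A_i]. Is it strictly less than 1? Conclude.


Union bound: P[∪_{i=1}^{23} A_i] ≤ Σ_i P[A_i] ≤ 23·p = 23·(12/253) = 12/11.
Numerically: 12/11 ≈ 1.0909091.
Is 12/11 < 1? NO.
Since the bound 12/11 is ≥ 1, the union bound is uninformative here; it does NOT by itself certify existence.

23·p = 12/11 ≈ 1.0909091; existence NOT certified by the union bound.


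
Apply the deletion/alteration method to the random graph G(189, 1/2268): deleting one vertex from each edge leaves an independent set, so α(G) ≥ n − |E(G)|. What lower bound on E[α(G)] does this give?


E[|E(G)|] = C(189, 2)·p = 17766 · (1/2268) = 47/6.
E[α(G)] ≥ n − E[|E(G)|] = 189 − 47/6 = 1087/6.
Numerically: ≈ 181.166667.
(This is only a lower bound; the true E[α(G)] may be larger.)

E[α(G)] ≥ 1087/6 ≈ 181.166667.


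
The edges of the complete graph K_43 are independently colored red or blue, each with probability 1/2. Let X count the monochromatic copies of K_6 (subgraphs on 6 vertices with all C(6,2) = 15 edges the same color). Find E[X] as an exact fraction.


Let X = Σ_S X_S over the C(43, 6) = 6096454 subsets S of size 6, where X_S = 1 if the K_6 on S is monochromatic.
For a fixed S, the K_6 on S has C(6, 2) = 15 edges. P[all 15 edges red] = (1/2)^15, and likewise for blue, so P[monochromatic] = 2·(1/2)^15 = 2^{1 − 15} = 1/16384.
By linearity: E[X] = C(43, 6) · 2^{1 − 15} = 6096454 · 1/16384 = 3048227/8192.
Numerically: E[X] ≈ 372.098.

E[X] = C(43,6)·2^(1−C(6,2)) = 3048227/8192 ≈ 372.098.


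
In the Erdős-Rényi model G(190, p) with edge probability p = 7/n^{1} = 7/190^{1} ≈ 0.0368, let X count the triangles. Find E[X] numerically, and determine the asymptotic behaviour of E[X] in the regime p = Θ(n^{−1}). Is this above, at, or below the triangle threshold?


Number of potential triangles: C(190, 3) = 1125180.
Each occurs with probability p³ ≈ (0.0368)³ ≈ 5.00073e-05.
By linearity: E[X] = C(190, 3)·p³ ≈ 1125180 · 5.00073e-05 ≈ 56.267.
Here α = 1, so p = 7/n is exactly at the triangle threshold p ~ 1/n. Asymptotically E[X] → c³/6 = 7³/6 = 343/6 ≈ 57.167, a bounded constant. In this regime the triangle count is asymptotically Poisson(c³/6).

E[X] ≈ 56.267; in regime p = Θ(1/n^{1}) E[X] stays bounded (at the triangle threshold p ~ 1/n).


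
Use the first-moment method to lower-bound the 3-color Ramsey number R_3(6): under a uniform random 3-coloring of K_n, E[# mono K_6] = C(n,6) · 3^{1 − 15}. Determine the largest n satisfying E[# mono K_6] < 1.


We need C(n, 6) · 3^{1 − 15} < 1, i.e. C(n, 6) < 3^{15 − 1} = 4782969.
Check values of n near the boundary:
  n = 36: C(36, 6) = 1947792; 1947792 < 4782969? YES
  n = 37: C(37, 6) = 2324784; 2324784 < 4782969? YES
  n = 38: C(38, 6) = 2760681; 2760681 < 4782969? YES
  n = 39: C(39, 6) = 3262623; 3262623 < 4782969? YES
  n = 40: C(40, 6) = 3838380; 3838380 < 4782969? YES
  n = 41: C(41, 6) = 4496388; 4496388 < 4782969? YES
  n = 42: C(42, 6) = 5245786; 5245786 < 4782969? NO
  n = 43: C(43, 6) = 6096454; 6096454 < 4782969? NO
The largest n with C(n, 6) < 4782969 is n = 41 (where E[X] = 1498796/1594323 ≈ 0.940083). Hence R_3(6) > 41, i.e. R_3(6) ≥ 42.

Largest n = 41; hence R_3(6) > 41.


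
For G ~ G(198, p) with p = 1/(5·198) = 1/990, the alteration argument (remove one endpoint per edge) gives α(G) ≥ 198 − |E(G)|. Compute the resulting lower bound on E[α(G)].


E[|E(G)|] = C(198, 2)·p = 19503 · (1/990) = 197/10.
E[α(G)] ≥ n − E[|E(G)|] = 198 − 197/10 = 1783/10.
Numerically: ≈ 178.300000.
(This is only a lower bound; the true E[α(G)] may be larger.)

E[α(G)] ≥ 1783/10 ≈ 178.300000.


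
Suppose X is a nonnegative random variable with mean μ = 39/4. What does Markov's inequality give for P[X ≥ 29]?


μ = E[X] = 39/4, a = 29.
Markov: P[X ≥ 29] ≤ μ/a = (39/4)/29 = 39/116.
Numerically: ≈ 0.3362.
(Since a = 29 > μ = 9.7500, the bound 39/116 is < 1 and informative.)

P[X ≥ 29] ≤ 39/116 ≈ 0.3362.


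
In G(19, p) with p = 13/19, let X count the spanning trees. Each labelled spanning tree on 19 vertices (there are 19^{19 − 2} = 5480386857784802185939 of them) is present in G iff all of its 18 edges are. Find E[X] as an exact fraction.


K_19 has 19^{19 − 2} = 5480386857784802185939 labelled spanning trees.
For each such spanning tree H, let X_H = 1 if all 18 edges of H are present in G. Then P[X_H = 1] = p^{18} = (13/19)^{18} = 112455406951957393129/104127350297911241532841.
Summing the indicators: E[X] = Σ_H E[X_H] = 5480386857784802185939 · p^{18} = 5480386857784802185939 · 112455406951957393129/104127350297911241532841 = 112455406951957393129/19.
Numerically: E[X] ≈ 5.919e+18.

E[X] = 5480386857784802185939 · (13/19)^{18} = 112455406951957393129/19 ≈ 5.919e+18.


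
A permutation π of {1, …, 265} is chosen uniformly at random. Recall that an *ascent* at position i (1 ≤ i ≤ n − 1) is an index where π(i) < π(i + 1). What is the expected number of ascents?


Write X = Σ X_I over i = 1, …, 264, with X_I the indicator of one ascent.
There are 264 indicators.
For each fixed i, the pair (π(i), π(i+1)) is a uniformly random ordered pair of distinct values from {1, …, 265}; by symmetry P[π(i) < π(i+1)] = 1/2.
By linearity: E[X] = 264 · (1/2) = (265 − 1) · (1/2) = 132 ≈ 132.00000.

E[X] = 132 = 132.00000.


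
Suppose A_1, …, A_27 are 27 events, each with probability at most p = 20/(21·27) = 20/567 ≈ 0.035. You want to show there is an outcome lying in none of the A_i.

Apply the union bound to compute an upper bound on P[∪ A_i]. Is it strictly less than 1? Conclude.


Union bound: P[∪_{i=1}^{27} A_i] ≤ Σ_i P[A_i] ≤ 27·p = 27·(20/567) = 20/21.
Numerically: 20/21 ≈ 0.952.
Is 20/21 < 1? YES.
Since P[∪ A_i] ≤ 20/21 < 1, the complement has P[∩ A_i^c] ≥ 1 − 20/21 = 1/21 > 0, so some outcome avoids every A_i.

27·p = 20/21 ≈ 0.952; existence CERTIFIED by the union bound.


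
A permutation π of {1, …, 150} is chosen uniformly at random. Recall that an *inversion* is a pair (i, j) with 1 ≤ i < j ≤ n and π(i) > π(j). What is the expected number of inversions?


Write X = Σ X_I over the C(150, 2) = 11175 pairs i < j, with X_I the indicator of one inversion.
There are 11175 indicators.
For each fixed pair i < j, the values π(i) and π(j) are two distinct elements of {1, …, 150} in uniformly random order; by symmetry P[π(i) > π(j)] = 1/2.
By linearity: E[X] = 11175 · (1/2) = C(150, 2) · (1/2) = 11175/2 = 11175/2 ≈ 5587.500000.

E[X] = 11175/2 = 5587.500000.


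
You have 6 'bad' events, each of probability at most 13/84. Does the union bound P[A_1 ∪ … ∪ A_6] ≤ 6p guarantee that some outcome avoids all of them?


Union bound: P[∪_{i=1}^{6} A_i] ≤ Σ_i P[A_i] ≤ 6·p = 6·(13/84) = 13/14.
Numerically: 13/14 ≈ 0.92857.
Is 13/14 < 1? YES.
Since P[∪ A_i] ≤ 13/14 < 1, the complement has P[∩ A_i^c] ≥ 1 − 13/14 = 1/14 > 0, so some outcome avoids every A_i.

6·p = 13/14 ≈ 0.92857; existence CERTIFIED by the union bound.


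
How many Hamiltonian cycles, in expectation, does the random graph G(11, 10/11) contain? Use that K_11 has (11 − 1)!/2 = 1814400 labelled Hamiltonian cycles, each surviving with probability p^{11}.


K_11 has (11 − 1)!/2 = 1814400 labelled Hamiltonian cycles.
For each such Hamiltonian cycle H, let X_H = 1 if all 11 edges of H are present in G. Then P[X_H = 1] = p^{11} = (10/11)^{11} = 100000000000/285311670611.
Summing the indicators: E[X] = Σ_H E[X_H] = 1814400 · p^{11} = 1814400 · 100000000000/285311670611 = 181440000000000000/285311670611.
Numerically: E[X] ≈ 6.36e+05.

E[X] = 1814400 · (10/11)^{11} = 181440000000000000/285311670611 ≈ 6.36e+05.


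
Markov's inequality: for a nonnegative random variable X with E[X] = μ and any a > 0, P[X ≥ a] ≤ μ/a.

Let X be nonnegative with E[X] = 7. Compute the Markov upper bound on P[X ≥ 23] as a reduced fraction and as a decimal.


μ = E[X] = 7, a = 23.
Markov: P[X ≥ 23] ≤ μ/a = (7)/23 = 7/23.
Numerically: ≈ 0.304.
(Since a = 23 > μ = 7.000, the bound 7/23 is < 1 and informative.)

P[X ≥ 23] ≤ 7/23 ≈ 0.304.


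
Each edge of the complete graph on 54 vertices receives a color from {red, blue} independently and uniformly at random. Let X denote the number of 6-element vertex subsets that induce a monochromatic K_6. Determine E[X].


Let X = Σ_S X_S over the C(54, 6) = 25827165 subsets S of size 6, where X_S = 1 if the K_6 on S is monochromatic.
For a fixed S, the K_6 on S has C(6, 2) = 15 edges. P[all 15 edges red] = (1/2)^15, and likewise for blue, so P[monochromatic] = 2·(1/2)^15 = 2^{1 − 15} = 1/16384.
By linearity of expectation: E[X] = C(54, 6) · 2^{1 − 15} = 25827165 · 1/16384 = 25827165/16384.
Numerically: E[X] ≈ 1576.365.

E[X] = C(54,6)·2^(1−C(6,2)) = 25827165/16384 ≈ 1576.365.


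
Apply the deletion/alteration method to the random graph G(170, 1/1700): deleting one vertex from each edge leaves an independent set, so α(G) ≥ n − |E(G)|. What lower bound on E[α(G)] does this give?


E[|E(G)|] = C(170, 2)·p = 14365 · (1/1700) = 169/20.
E[α(G)] ≥ n − E[|E(G)|] = 170 − 169/20 = 3231/20.
Numerically: ≈ 161.55000.
(This is only a lower bound; the true E[α(G)] may be larger.)

E[α(G)] ≥ 3231/20 ≈ 161.55000.


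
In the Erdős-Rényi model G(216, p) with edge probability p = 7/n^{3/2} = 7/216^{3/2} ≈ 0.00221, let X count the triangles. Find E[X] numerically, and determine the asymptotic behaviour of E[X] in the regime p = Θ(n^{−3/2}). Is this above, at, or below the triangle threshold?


Number of potential triangles: C(216, 3) = 1656360.
Each occurs with probability p³ ≈ (0.00221)³ ≈ 1.07214e-08.
By linearity: E[X] = C(216, 3)·p³ ≈ 1656360 · 1.07214e-08 ≈ 0.018.
Since α = 3/2 > 1, p = c/n^{3/2} = o(1/n) is below the triangle threshold p ~ 1/n. Asymptotically E[X] ~ (c³/6)·n^{3(1−α)} = (7³/6)·n^{-1.5} → 0, so by Markov's inequality G has no triangles w.h.p.

E[X] ≈ 0.018; in regime p = Θ(1/n^{3/2}) E[X] tends to 0 (below the triangle threshold p ~ 1/n).


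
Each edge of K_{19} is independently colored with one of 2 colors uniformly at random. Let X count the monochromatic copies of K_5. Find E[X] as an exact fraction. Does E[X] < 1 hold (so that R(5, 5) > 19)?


E[X] = C(19, 5) · 2^{1 − 10} = 11628 · 2^{−9} = 11628/512.
As a reduced fraction: E[X] = 2907/128 ≈ 22.7109375.
Is E[X] < 1? NO.
Since E[X] ≥ 1, the first-moment bound is inconclusive at n = 19; it does NOT by itself certify R(5, 5) > 19.

E[X] = 2907/128 ≈ 22.7109375; E[X] ≥ 1; first-moment method inconclusive here.


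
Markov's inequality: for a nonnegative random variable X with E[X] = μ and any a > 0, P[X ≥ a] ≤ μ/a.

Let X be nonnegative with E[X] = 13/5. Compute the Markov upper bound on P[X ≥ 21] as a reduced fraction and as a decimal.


μ = E[X] = 13/5, a = 21.
Markov: P[X ≥ 21] ≤ μ/a = (13/5)/21 = 13/105.
Numerically: ≈ 0.1238.
(Since a = 21 > μ = 2.6000, the bound 13/105 is < 1 and informative.)

P[X ≥ 21] ≤ 13/105 ≈ 0.1238.


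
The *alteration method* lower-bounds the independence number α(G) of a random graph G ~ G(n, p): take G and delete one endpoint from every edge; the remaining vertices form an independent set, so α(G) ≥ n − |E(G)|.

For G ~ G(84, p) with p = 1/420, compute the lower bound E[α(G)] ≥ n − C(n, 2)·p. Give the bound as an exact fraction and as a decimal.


E[|E(G)|] = C(84, 2)·p = 3486 · (1/420) = 83/10.
E[α(G)] ≥ n − E[|E(G)|] = 84 − 83/10 = 757/10.
Numerically: ≈ 75.7000.
(This is only a lower bound; the true E[α(G)] may be larger.)

E[α(G)] ≥ 757/10 ≈ 75.7000.


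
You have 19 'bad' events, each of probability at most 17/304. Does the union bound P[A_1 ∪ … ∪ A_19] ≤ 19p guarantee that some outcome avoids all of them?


Union bound: P[∪_{i=1}^{19} A_i] ≤ Σ_i P[A_i] ≤ 19·p = 19·(17/304) = 17/16.
Numerically: 17/16 ≈ 1.06250.
Is 17/16 < 1? NO.
Since the bound 17/16 is ≥ 1, the union bound is uninformative here; it does NOT by itself certify existence.

19·p = 17/16 ≈ 1.06250; existence NOT certified by the union bound.


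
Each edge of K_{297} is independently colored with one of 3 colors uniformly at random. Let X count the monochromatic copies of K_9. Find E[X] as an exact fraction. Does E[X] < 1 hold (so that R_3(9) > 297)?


E[X] = C(297, 9) · 3^{1 − 36} = 43842345008337645 · 3^{−35} = 43842345008337645/50031545098999707.
As a reduced fraction: E[X] = 14614115002779215/16677181699666569 ≈ 0.876.
Is E[X] < 1? YES.
Since E[X] < 1, there exists a 3-coloring of K_{297} with no monochromatic K_9; hence R_3(9) > 297.

E[X] = 14614115002779215/16677181699666569 ≈ 0.876; E[X] < 1, so R_3(9) > 297.


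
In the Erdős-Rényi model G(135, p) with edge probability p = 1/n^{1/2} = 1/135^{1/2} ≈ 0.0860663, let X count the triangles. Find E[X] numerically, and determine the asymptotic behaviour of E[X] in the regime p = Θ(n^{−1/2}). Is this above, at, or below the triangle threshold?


Number of potential triangles: C(135, 3) = 400995.
Each occurs with probability p³ ≈ (0.0860663)³ ≈ 6.37528123e-04.
By linearity: E[X] = C(135, 3)·p³ ≈ 400995 · 6.37528123e-04 ≈ 255.645590.
Since α = 1/2 < 1, p = c/n^{1/2} ≫ 1/n is above the triangle threshold p ~ 1/n. Asymptotically E[X] ~ (c³/6)·n^{3(1−α)} = (1³/6)·n^{1.5} → ∞; triangles are abundant w.h.p.

E[X] ≈ 255.645590; in regime p = Θ(1/n^{1/2}) E[X] diverges (above the triangle threshold p ~ 1/n).


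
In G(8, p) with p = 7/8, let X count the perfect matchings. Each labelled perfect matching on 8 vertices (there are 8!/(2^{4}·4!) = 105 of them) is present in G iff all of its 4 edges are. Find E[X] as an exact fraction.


K_8 has 8!/(2^{4}·4!) = 105 labelled perfect matchings.
For each such perfect matching H, let X_H = 1 if all 4 edges of H are present in G. Then P[X_H = 1] = p^{4} = (7/8)^{4} = 2401/4096.
By linearity of expectation: E[X] = Σ_H E[X_H] = 105 · p^{4} = 105 · 2401/4096 = 252105/4096.
Numerically: E[X] ≈ 61.5.

E[X] = 105 · (7/8)^{4} = 252105/4096 ≈ 61.5.


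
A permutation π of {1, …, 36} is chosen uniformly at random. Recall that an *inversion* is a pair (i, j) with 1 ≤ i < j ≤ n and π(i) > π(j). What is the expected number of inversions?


Write X = Σ X_I over the C(36, 2) = 630 pairs i < j, with X_I the indicator of one inversion.
There are 630 indicators.
For each fixed pair i < j, the values π(i) and π(j) are two distinct elements of {1, …, 36} in uniformly random order; by symmetry P[π(i) > π(j)] = 1/2.
By linearity: E[X] = 630 · (1/2) = C(36, 2) · (1/2) = 630/2 = 315 ≈ 315.000.

E[X] = 315 = 315.000.


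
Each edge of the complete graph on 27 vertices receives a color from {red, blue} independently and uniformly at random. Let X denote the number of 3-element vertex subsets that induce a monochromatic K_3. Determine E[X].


Let X = Σ_S X_S over the C(27, 3) = 2925 subsets S of size 3, where X_S = 1 if the K_3 on S is monochromatic.
For a fixed S, the K_3 on S has C(3, 2) = 3 edges. P[all 3 edges red] = (1/2)^3, and likewise for blue, so P[monochromatic] = 2·(1/2)^3 = 2^{1 − 3} = 1/4.
By linearity of expectation: E[X] = C(27, 3) · 2^{1 − 3} = 2925 · 1/4 = 2925/4.
Numerically: E[X] ≈ 731.2500.

E[X] = C(27,3)·2^(1−C(3,2)) = 2925/4 ≈ 731.2500.


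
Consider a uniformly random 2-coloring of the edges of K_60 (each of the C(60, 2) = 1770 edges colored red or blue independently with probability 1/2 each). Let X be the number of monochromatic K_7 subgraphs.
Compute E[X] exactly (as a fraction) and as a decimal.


Let X = Σ_S X_S over the C(60, 7) = 386206920 subsets S of size 7, where X_S = 1 if the K_7 on S is monochromatic.
For a fixed S, the K_7 on S has C(7, 2) = 21 edges. P[all 21 edges red] = (1/2)^21, and likewise for blue, so P[monochromatic] = 2·(1/2)^21 = 2^{1 − 21} = 1/1048576.
By linearity: E[X] = C(60, 7) · 2^{1 − 21} = 386206920 · 1/1048576 = 48275865/131072.
Numerically: E[X] ≈ 368.31562.

E[X] = C(60,7)·2^(1−C(7,2)) = 48275865/131072 ≈ 368.31562.


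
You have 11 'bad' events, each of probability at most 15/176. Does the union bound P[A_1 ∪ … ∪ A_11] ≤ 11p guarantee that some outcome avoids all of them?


Union bound: P[∪_{i=1}^{11} A_i] ≤ Σ_i P[A_i] ≤ 11·p = 11·(15/176) = 15/16.
Numerically: 15/16 ≈ 0.9375.
Is 15/16 < 1? YES.
Since P[∪ A_i] ≤ 15/16 < 1, the complement has P[∩ A_i^c] ≥ 1 − 15/16 = 1/16 > 0, so some outcome avoids every A_i.

11·p = 15/16 ≈ 0.9375; existence CERTIFIED by the union bound.


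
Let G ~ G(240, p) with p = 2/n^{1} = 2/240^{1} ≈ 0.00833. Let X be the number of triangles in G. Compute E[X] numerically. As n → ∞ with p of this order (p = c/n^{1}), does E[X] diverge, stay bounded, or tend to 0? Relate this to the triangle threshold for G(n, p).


Number of potential triangles: C(240, 3) = 2275280.
Each occurs with probability p³ ≈ (0.00833)³ ≈ 5.78704e-07.
By linearity: E[X] = C(240, 3)·p³ ≈ 2275280 · 5.78704e-07 ≈ 1.317.
Here α = 1, so p = 2/n is exactly at the triangle threshold p ~ 1/n. Asymptotically E[X] → c³/6 = 2³/6 = 4/3 ≈ 1.333, a bounded constant. In this regime the triangle count is asymptotically Poisson(c³/6).

E[X] ≈ 1.317; in regime p = Θ(1/n^{1}) E[X] stays bounded (at the triangle threshold p ~ 1/n).


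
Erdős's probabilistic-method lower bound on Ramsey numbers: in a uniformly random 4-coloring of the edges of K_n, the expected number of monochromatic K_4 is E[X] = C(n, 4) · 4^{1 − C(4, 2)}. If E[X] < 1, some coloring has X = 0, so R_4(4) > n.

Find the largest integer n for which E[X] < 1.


We need C(n, 4) · 4^{1 − 6} < 1, i.e. C(n, 4) < 4^{6 − 1} = 1024.
Check values of n near the boundary:
  n = 9: C(9, 4) = 126; 126 < 1024? YES
  n = 10: C(10, 4) = 210; 210 < 1024? YES
  n = 11: C(11, 4) = 330; 330 < 1024? YES
  n = 12: C(12, 4) = 495; 495 < 1024? YES
  n = 13: C(13, 4) = 715; 715 < 1024? YES
  n = 14: C(14, 4) = 1001; 1001 < 1024? YES
  n = 15: C(15, 4) = 1365; 1365 < 1024? NO
  n = 16: C(16, 4) = 1820; 1820 < 1024? NO
The largest n with C(n, 4) < 1024 is n = 14 (where E[X] = 1001/1024 ≈ 0.978). Hence R_4(4) > 14, i.e. R_4(4) ≥ 15.

Largest n = 14; hence R_4(4) > 14.


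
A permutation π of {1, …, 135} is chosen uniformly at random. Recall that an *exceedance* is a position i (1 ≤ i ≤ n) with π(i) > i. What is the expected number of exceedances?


Write X = Σ_{i=1}^{135} X_i, where X_i = 1_{π(i) > i}.
For each fixed i, π(i) is uniform over {1, …, 135} (marginal of a uniform permutation), so P[π(i) > i] = (n − i)/n. Summing: Σ_{i=1}^{135} (n − i)/n = (0 + 1 + … + 134)/135 = 135(135 − 1)/(2·135) = (135 − 1)/2.
Hence E[X] = Σ_{i=1}^{135} (135 − i)/135 = 67 ≈ 67.00000.

E[X] = 67 = 67.00000.


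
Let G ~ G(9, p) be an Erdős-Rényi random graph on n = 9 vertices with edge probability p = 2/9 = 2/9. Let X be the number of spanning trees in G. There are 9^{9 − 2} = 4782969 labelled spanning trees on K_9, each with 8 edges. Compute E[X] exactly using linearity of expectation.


K_9 has 9^{9 − 2} = 4782969 labelled spanning trees.
For each such spanning tree H, let X_H = 1 if all 8 edges of H are present in G. Then P[X_H = 1] = p^{8} = (2/9)^{8} = 256/43046721.
Summing the indicators: E[X] = Σ_H E[X_H] = 4782969 · p^{8} = 4782969 · 256/43046721 = 256/9.
Numerically: E[X] ≈ 28.4444.

E[X] = 4782969 · (2/9)^{8} = 256/9 ≈ 28.4444.


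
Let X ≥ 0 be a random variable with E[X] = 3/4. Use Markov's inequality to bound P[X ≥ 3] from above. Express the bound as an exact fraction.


μ = E[X] = 3/4, a = 3.
Markov: P[X ≥ 3] ≤ μ/a = (3/4)/3 = 1/4.
Numerically: ≈ 0.250000.
(Since a = 3 > μ = 0.750000, the bound 1/4 is < 1 and informative.)

P[X ≥ 3] ≤ 1/4 ≈ 0.250000.


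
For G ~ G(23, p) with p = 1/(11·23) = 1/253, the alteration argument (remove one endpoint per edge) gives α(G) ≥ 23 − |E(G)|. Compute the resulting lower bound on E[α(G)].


E[|E(G)|] = C(23, 2)·p = 253 · (1/253) = 1.
E[α(G)] ≥ n − E[|E(G)|] = 23 − 1 = 22.
Numerically: ≈ 22.0000.
(This is only a lower bound; the true E[α(G)] may be larger.)

E[α(G)] ≥ 22 ≈ 22.0000.


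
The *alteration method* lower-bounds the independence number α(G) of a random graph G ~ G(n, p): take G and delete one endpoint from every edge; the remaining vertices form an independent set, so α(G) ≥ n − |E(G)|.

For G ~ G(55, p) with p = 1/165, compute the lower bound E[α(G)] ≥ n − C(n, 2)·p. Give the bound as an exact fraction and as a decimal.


E[|E(G)|] = C(55, 2)·p = 1485 · (1/165) = 9.
E[α(G)] ≥ n − E[|E(G)|] = 55 − 9 = 46.
Numerically: ≈ 46.000.
(This is only a lower bound; the true E[α(G)] may be larger.)

E[α(G)] ≥ 46 ≈ 46.000.


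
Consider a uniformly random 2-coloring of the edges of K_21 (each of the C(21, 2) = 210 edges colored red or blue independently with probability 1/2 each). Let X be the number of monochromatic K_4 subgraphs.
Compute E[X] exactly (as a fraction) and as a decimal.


Let X = Σ_S X_S over the C(21, 4) = 5985 subsets S of size 4, where X_S = 1 if the K_4 on S is monochromatic.
For a fixed S, the K_4 on S has C(4, 2) = 6 edges. P[all 6 edges red] = (1/2)^6, and likewise for blue, so P[monochromatic] = 2·(1/2)^6 = 2^{1 − 6} = 1/32.
By linearity of expectation: E[X] = C(21, 4) · 2^{1 − 6} = 5985 · 1/32 = 5985/32.
Numerically: E[X] ≈ 187.031250.

E[X] = C(21,4)·2^(1−C(4,2)) = 5985/32 ≈ 187.031250.


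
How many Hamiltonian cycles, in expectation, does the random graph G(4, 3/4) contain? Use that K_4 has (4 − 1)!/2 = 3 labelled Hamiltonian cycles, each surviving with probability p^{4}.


K_4 has (4 − 1)!/2 = 3 labelled Hamiltonian cycles.
For each such Hamiltonian cycle H, let X_H = 1 if all 4 edges of H are present in G. Then P[X_H = 1] = p^{4} = (3/4)^{4} = 81/256.
Summing the indicators: E[X] = Σ_H E[X_H] = 3 · p^{4} = 3 · 81/256 = 243/256.
Numerically: E[X] ≈ 0.949219.

E[X] = 3 · (3/4)^{4} = 243/256 ≈ 0.949219.


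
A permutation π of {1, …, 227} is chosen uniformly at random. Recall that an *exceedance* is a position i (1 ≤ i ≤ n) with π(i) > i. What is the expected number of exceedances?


Write X = Σ_{i=1}^{227} X_i, where X_i = 1_{π(i) > i}.
For each fixed i, π(i) is uniform over {1, …, 227} (marginal of a uniform permutation), so P[π(i) > i] = (n − i)/n. Summing: Σ_{i=1}^{227} (n − i)/n = (0 + 1 + … + 226)/227 = 227(227 − 1)/(2·227) = (227 − 1)/2.
Hence E[X] = Σ_{i=1}^{227} (227 − i)/227 = 113 ≈ 113.000000.

E[X] = 113 = 113.000000.


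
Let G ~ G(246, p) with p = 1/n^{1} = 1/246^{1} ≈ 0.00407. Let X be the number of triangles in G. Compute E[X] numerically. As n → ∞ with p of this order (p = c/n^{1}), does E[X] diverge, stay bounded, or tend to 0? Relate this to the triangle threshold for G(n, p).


Number of potential triangles: C(246, 3) = 2450980.
Each occurs with probability p³ ≈ (0.00407)³ ≈ 6.71730e-08.
By linearity: E[X] = C(246, 3)·p³ ≈ 2450980 · 6.71730e-08 ≈ 0.165.
Here α = 1, so p = 1/n is exactly at the triangle threshold p ~ 1/n. Asymptotically E[X] → c³/6 = 1³/6 = 1/6 ≈ 0.167, a bounded constant. In this regime the triangle count is asymptotically Poisson(c³/6).

E[X] ≈ 0.165; in regime p = Θ(1/n^{1}) E[X] stays bounded (at the triangle threshold p ~ 1/n).
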